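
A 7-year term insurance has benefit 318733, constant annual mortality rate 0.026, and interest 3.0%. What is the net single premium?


NSP = benefit * sum_{k=0}^{n-1} k_p_x * q * v^(k+1)
With constant q=0.026, v=0.970874
Sum = 0.150352
NSP = 318733 * 0.150352
= 47922.262


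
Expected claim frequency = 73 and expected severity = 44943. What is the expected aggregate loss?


E[S] = E[N] * E[X]
= 73 * 44943
= 3.2808e+06


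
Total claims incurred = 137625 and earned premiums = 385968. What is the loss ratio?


Loss ratio = claims / premiums
= 137625 / 385968
= 0.3566


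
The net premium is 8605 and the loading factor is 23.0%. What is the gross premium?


Gross = net * (1 + loading)
= 8605 * (1 + 0.23)
= 8605 * 1.23
= 10584.15


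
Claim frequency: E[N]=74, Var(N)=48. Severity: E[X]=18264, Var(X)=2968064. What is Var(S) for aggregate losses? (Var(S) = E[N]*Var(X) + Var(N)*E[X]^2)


Var(S) = E[N]*Var(X) + Var(N)*E[X]^2
= 74*2968064 + 48*18264^2
= 219636736 + 16011537408
= 1.6231e+10


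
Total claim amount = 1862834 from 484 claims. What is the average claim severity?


severity = total / number
= 1862834 / 484
= 3848.8306


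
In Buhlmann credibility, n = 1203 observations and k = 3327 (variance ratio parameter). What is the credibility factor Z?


Z = n / (n + k)
= 1203 / (1203 + 3327)
= 1203 / 4530
= 0.2656


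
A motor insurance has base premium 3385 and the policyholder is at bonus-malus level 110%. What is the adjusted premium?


adjusted = base * BM_level / 100
= 3385 * 110 / 100
= 3385 * 1.1
= 3723.5


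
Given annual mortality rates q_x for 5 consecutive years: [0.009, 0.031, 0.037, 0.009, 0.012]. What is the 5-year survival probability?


p_k = 1 - q_k for each year
Survival = product of (1 - q_k)
= 0.991 * 0.969 * 0.963 * 0.991 * 0.988
= 0.9054


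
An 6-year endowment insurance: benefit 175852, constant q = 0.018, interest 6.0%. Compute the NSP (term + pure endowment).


Term component = 14927.0028
Pure endowment = 6_p_x * v^6 * benefit = 0.896745 * 0.704961 * 175852 = 111168.3212
NSP = 126095.324


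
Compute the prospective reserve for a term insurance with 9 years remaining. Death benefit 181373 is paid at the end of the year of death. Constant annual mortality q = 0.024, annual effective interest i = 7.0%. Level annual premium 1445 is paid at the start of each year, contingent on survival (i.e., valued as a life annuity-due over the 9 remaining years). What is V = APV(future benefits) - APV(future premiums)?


v = 1/(1+i) = 0.934579
APV(future benefits) per unit = sum_{k=0}^{8} k_p_x * q * v^(k+1) = 0.143716
APV(future benefits) = 181373 * 0.143716 = 26066.1415
Life annuity-due factor ä_{x:9} = sum_{k=0}^{8} k_p_x * v^k = 6.407323
APV(future premiums) = 1445 * 6.407323 = 9258.5824
V = 26066.1415 - 9258.5824
= 16807.5591


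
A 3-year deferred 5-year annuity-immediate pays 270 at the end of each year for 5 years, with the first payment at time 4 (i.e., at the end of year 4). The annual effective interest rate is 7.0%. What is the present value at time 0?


PV at time 3 of the 5-year annuity-immediate:
a_n = 270 * (1-(1+0.07)^(-5))/0.07 = 1107.0533
Discount back 3 years to time 0:
PV = 1107.0533 * (1+0.07)^(-3)
= 1107.0533 * 0.816298
= 903.6853


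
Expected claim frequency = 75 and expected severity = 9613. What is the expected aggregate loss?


E[S] = E[N] * E[X]
= 75 * 9613
= 720975


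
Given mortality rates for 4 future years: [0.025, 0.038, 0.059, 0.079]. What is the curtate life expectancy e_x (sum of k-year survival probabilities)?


e_x = sum_{k=1}^{n} k_p_x
k_p_x values:
  1_p_x = 0.975
  2_p_x = 0.93795
  3_p_x = 0.882611
  4_p_x = 0.812885
e_x = 3.6084


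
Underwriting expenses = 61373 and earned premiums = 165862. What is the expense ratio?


Expense ratio = expenses / premiums
= 61373 / 165862
= 0.37


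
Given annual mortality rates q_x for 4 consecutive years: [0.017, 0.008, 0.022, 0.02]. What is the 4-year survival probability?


p_k = 1 - q_k for each year
Survival = product of (1 - q_k)
= 0.983 * 0.992 * 0.978 * 0.98
= 0.9346


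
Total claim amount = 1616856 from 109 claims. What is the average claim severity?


severity = total / number
= 1616856 / 109
= 14833.5413


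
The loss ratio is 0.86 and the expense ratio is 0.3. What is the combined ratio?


Combined ratio = loss ratio + expense ratio
= 0.86 + 0.3
= 1.16


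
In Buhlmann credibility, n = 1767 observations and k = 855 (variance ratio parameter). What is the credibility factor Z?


Z = n / (n + k)
= 1767 / (1767 + 855)
= 1767 / 2622
= 0.6739


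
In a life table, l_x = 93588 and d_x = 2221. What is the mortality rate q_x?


q_x = d_x / l_x
= 2221 / 93588
= 0.0237


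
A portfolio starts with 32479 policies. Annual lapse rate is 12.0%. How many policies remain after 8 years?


remaining = initial * (1 - lapse)^years
= 32479 * (1 - 0.12)^8
= 32479 * 0.359635
= 11680.5697


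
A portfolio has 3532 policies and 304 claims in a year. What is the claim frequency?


frequency = claims / policies
= 304 / 3532
= 0.0861


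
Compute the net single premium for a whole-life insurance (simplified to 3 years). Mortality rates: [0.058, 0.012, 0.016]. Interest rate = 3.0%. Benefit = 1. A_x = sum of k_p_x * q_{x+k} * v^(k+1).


v = 0.970874
Year 0: k_p_x=1.0, q=0.058, term=0.056311
Year 1: k_p_x=0.942, q=0.012, term=0.010655
Year 2: k_p_x=0.930696, q=0.016, term=0.013627
A_x = 0.0806


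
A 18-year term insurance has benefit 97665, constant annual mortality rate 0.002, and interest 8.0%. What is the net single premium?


NSP = benefit * sum_{k=0}^{n-1} k_p_x * q * v^(k+1)
With constant q=0.002, v=0.925926
Sum = 0.018503
NSP = 97665 * 0.018503
= 1807.0607


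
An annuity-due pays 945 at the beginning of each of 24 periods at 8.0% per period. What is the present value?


PV_due = PMT * (1-(1+i)^(-n))/i * (1+i)
PV_immediate = 9949.6766
PV_due = 9949.6766 * 1.08
= 10745.6507


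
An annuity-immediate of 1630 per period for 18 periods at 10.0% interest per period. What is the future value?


FV = PMT * ((1+i)^n - 1) / i
= 1630 * ((1.1)^18 - 1) / 0.1
= 1630 * (5.559917 - 1) / 0.1
= 74326.6522


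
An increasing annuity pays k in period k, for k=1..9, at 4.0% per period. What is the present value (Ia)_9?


(Ia)_n = sum_{k=1}^{n} k * v^k, v = 1/(1+i)
v = 0.961538
Sum computed term by term:
(Ia)_9 = 35.2366


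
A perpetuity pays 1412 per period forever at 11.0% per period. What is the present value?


PV = PMT / i
= 1412 / 0.11
= 12836.3636


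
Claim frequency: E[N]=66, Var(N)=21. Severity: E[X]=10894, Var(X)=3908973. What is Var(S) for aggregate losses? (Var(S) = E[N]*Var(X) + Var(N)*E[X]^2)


Var(S) = E[N]*Var(X) + Var(N)*E[X]^2
= 66*3908973 + 21*10894^2
= 257992218 + 2492263956
= 2.7503e+09


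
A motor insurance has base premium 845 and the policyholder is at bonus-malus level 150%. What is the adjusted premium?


adjusted = base * BM_level / 100
= 845 * 150 / 100
= 845 * 1.5
= 1267.5


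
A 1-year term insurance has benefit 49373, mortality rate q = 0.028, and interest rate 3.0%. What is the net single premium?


NSP = benefit * q * v
v = 1/(1+i) = 0.970874
NSP = 49373 * 0.028 * 0.970874
= 1342.1786


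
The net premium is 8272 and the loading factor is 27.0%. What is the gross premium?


Gross = net * (1 + loading)
= 8272 * (1 + 0.27)
= 8272 * 1.27
= 10505.44


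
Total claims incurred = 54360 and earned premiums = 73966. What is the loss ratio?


Loss ratio = claims / premiums
= 54360 / 73966
= 0.7349


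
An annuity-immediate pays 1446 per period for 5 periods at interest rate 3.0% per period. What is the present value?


PV = PMT * (1 - (1+i)^(-n)) / i
= 1446 * (1 - (1+0.03)^(-5)) / 0.03
= 1446 * (1 - 0.862609) / 0.03
= 1446 * 4.579707
= 6622.2566


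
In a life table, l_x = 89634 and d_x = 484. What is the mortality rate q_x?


q_x = d_x / l_x
= 484 / 89634
= 0.0054


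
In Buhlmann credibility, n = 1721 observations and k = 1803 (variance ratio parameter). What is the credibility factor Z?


Z = n / (n + k)
= 1721 / (1721 + 1803)
= 1721 / 3524
= 0.4884


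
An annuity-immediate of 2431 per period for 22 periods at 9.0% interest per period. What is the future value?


FV = PMT * ((1+i)^n - 1) / i
= 2431 * ((1.09)^22 - 1) / 0.09
= 2431 * (6.6586 - 1) / 0.09
= 152845.085


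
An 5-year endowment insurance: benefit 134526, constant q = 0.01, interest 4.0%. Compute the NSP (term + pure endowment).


Term component = 5874.8984
Pure endowment = 5_p_x * v^5 * benefit = 0.95099 * 0.821927 * 134526 = 105151.508
NSP = 111026.4064


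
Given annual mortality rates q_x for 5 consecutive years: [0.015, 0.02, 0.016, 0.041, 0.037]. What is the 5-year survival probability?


p_k = 1 - q_k for each year
Survival = product of (1 - q_k)
= 0.985 * 0.98 * 0.984 * 0.959 * 0.963
= 0.8772


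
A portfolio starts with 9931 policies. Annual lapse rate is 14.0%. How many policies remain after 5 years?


remaining = initial * (1 - lapse)^years
= 9931 * (1 - 0.14)^5
= 9931 * 0.470427
= 4671.8107


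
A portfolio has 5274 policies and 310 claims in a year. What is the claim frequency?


frequency = claims / policies
= 310 / 5274
= 0.0588


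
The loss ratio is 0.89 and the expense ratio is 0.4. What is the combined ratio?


Combined ratio = loss ratio + expense ratio
= 0.89 + 0.4
= 1.29


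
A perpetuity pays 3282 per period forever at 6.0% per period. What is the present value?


PV = PMT / i
= 3282 / 0.06
= 54700.0


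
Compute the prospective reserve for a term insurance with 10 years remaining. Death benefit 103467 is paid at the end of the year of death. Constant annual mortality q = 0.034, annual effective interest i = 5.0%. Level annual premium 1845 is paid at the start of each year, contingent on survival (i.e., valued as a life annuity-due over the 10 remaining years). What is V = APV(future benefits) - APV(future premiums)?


v = 1/(1+i) = 0.952381
APV(future benefits) per unit = sum_{k=0}^{9} k_p_x * q * v^(k+1) = 0.228938
APV(future benefits) = 103467 * 0.228938 = 23687.5287
Life annuity-due factor ä_{x:10} = sum_{k=0}^{9} k_p_x * v^k = 7.070144
APV(future premiums) = 1845 * 7.070144 = 13044.4163
V = 23687.5287 - 13044.4163
= 10643.1125


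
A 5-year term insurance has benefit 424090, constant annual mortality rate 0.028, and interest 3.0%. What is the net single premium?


NSP = benefit * sum_{k=0}^{n-1} k_p_x * q * v^(k+1)
With constant q=0.028, v=0.970874
Sum = 0.121453
NSP = 424090 * 0.121453
= 51506.8189


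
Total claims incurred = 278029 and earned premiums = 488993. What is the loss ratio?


Loss ratio = claims / premiums
= 278029 / 488993
= 0.5686


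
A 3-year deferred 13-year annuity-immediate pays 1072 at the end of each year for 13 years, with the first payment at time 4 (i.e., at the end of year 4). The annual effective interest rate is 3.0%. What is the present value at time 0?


PV at time 3 of the 13-year annuity-immediate:
a_n = 1072 * (1-(1+0.03)^(-13))/0.03 = 11400.6721
Discount back 3 years to time 0:
PV = 11400.6721 * (1+0.03)^(-3)
= 11400.6721 * 0.915142
= 10433.23


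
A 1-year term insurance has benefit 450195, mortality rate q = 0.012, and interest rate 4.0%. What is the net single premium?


NSP = benefit * q * v
v = 1/(1+i) = 0.961538
NSP = 450195 * 0.012 * 0.961538
= 5194.5577


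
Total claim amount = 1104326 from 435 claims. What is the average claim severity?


severity = total / number
= 1104326 / 435
= 2538.6805


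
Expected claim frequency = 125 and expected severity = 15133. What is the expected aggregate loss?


E[S] = E[N] * E[X]
= 125 * 15133
= 1.8916e+06


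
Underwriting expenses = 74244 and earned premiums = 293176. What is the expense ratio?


Expense ratio = expenses / premiums
= 74244 / 293176
= 0.2532


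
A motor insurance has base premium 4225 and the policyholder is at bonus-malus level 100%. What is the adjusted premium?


adjusted = base * BM_level / 100
= 4225 * 100 / 100
= 4225 * 1.0
= 4225.0


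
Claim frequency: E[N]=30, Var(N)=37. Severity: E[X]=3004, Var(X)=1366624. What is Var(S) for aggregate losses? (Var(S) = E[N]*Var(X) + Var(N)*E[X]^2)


Var(S) = E[N]*Var(X) + Var(N)*E[X]^2
= 30*1366624 + 37*3004^2
= 40998720 + 333888592
= 3.7489e+08


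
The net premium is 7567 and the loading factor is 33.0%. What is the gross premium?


Gross = net * (1 + loading)
= 7567 * (1 + 0.33)
= 7567 * 1.33
= 10064.11


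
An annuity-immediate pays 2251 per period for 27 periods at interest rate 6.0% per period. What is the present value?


PV = PMT * (1 - (1+i)^(-n)) / i
= 2251 * (1 - (1+0.06)^(-27)) / 0.06
= 2251 * (1 - 0.207368) / 0.06
= 2251 * 13.210534
= 29736.9123


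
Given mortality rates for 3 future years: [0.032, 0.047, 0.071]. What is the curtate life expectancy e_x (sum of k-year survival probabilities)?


e_x = sum_{k=1}^{n} k_p_x
k_p_x values:
  1_p_x = 0.968
  2_p_x = 0.922504
  3_p_x = 0.857006
e_x = 2.7475


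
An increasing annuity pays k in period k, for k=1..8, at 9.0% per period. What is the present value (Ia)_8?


(Ia)_n = sum_{k=1}^{n} k * v^k, v = 1/(1+i)
v = 0.917431
Sum computed term by term:
(Ia)_8 = 22.4225


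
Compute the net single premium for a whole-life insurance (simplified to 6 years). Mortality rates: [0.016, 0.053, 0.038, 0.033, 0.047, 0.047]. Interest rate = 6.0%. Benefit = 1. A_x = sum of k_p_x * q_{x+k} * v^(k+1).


v = 0.943396
Year 0: k_p_x=1.0, q=0.016, term=0.015094
Year 1: k_p_x=0.984, q=0.053, term=0.046415
Year 2: k_p_x=0.931848, q=0.038, term=0.029731
Year 3: k_p_x=0.896438, q=0.033, term=0.023432
Year 4: k_p_x=0.866855, q=0.047, term=0.030445
Year 5: k_p_x=0.826113, q=0.047, term=0.027372
A_x = 0.1725


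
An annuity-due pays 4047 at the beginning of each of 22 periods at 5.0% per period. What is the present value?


PV_due = PMT * (1-(1+i)^(-n))/i * (1+i)
PV_immediate = 53270.6714
PV_due = 53270.6714 * 1.05
= 55934.205


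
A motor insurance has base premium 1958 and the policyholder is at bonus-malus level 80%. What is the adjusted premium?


adjusted = base * BM_level / 100
= 1958 * 80 / 100
= 1958 * 0.8
= 1566.4


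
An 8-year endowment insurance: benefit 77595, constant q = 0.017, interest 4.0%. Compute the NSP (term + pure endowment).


Term component = 8399.9331
Pure endowment = 8_p_x * v^8 * benefit = 0.871823 * 0.73069 * 77595 = 49430.5185
NSP = 57830.4516


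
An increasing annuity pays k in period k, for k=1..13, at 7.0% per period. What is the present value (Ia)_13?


(Ia)_n = sum_{k=1}^{n} k * v^k, v = 1/(1+i)
v = 0.934579
Sum computed term by term:
(Ia)_13 = 50.6878


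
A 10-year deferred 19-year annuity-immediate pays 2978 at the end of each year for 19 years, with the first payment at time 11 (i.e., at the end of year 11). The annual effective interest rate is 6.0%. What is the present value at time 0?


PV at time 10 of the 19-year annuity-immediate:
a_n = 2978 * (1-(1+0.06)^(-19))/0.06 = 33228.8709
Discount back 10 years to time 0:
PV = 33228.8709 * (1+0.06)^(-10)
= 33228.8709 * 0.558395
= 18554.828


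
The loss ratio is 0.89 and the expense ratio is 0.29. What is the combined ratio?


Combined ratio = loss ratio + expense ratio
= 0.89 + 0.29
= 1.18


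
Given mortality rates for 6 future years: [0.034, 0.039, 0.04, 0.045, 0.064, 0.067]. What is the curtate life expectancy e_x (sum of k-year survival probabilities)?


e_x = sum_{k=1}^{n} k_p_x
k_p_x values:
  1_p_x = 0.966
  2_p_x = 0.928326
  3_p_x = 0.891193
  4_p_x = 0.851089
  5_p_x = 0.79662
  6_p_x = 0.743246
e_x = 5.1765


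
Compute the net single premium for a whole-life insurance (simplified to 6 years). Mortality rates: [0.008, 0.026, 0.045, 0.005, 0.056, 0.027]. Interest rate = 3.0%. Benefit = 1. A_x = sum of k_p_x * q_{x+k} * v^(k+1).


v = 0.970874
Year 0: k_p_x=1.0, q=0.008, term=0.007767
Year 1: k_p_x=0.992, q=0.026, term=0.024311
Year 2: k_p_x=0.966208, q=0.045, term=0.03979
Year 3: k_p_x=0.922729, q=0.005, term=0.004099
Year 4: k_p_x=0.918115, q=0.056, term=0.044351
Year 5: k_p_x=0.866701, q=0.027, term=0.019598
A_x = 0.1399


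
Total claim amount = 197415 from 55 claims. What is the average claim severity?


severity = total / number
= 197415 / 55
= 3589.3636


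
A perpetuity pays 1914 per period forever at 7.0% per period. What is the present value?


PV = PMT / i
= 1914 / 0.07
= 27342.8571


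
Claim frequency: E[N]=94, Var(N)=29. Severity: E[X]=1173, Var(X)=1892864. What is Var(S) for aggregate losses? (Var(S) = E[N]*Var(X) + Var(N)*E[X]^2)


Var(S) = E[N]*Var(X) + Var(N)*E[X]^2
= 94*1892864 + 29*1173^2
= 177929216 + 39901941
= 2.1783e+08


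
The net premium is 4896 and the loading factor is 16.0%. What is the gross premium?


Gross = net * (1 + loading)
= 4896 * (1 + 0.16)
= 4896 * 1.16
= 5679.36


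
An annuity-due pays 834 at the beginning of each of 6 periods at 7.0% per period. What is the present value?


PV_due = PMT * (1-(1+i)^(-n))/i * (1+i)
PV_immediate = 3975.2941
PV_due = 3975.2941 * 1.07
= 4253.5647


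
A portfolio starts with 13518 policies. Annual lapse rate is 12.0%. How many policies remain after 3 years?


remaining = initial * (1 - lapse)^years
= 13518 * (1 - 0.12)^3
= 13518 * 0.681472
= 9212.1385


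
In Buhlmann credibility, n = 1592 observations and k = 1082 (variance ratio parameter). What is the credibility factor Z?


Z = n / (n + k)
= 1592 / (1592 + 1082)
= 1592 / 2674
= 0.5954


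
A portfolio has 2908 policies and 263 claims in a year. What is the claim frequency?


frequency = claims / policies
= 263 / 2908
= 0.0904


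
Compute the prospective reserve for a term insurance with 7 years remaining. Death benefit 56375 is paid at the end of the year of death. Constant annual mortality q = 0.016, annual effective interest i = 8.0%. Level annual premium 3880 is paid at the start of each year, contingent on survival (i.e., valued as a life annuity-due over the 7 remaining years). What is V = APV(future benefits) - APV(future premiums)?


v = 1/(1+i) = 0.925926
APV(future benefits) per unit = sum_{k=0}^{6} k_p_x * q * v^(k+1) = 0.079801
APV(future benefits) = 56375 * 0.079801 = 4498.7815
Life annuity-due factor ä_{x:7} = sum_{k=0}^{6} k_p_x * v^k = 5.386568
APV(future premiums) = 3880 * 5.386568 = 20899.8823
V = 4498.7815 - 20899.8823
= -16401.1008


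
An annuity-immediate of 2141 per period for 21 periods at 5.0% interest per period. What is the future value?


FV = PMT * ((1+i)^n - 1) / i
= 2141 * ((1.05)^21 - 1) / 0.05
= 2141 * (2.785963 - 1) / 0.05
= 76474.9181


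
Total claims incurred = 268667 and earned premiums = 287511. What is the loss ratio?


Loss ratio = claims / premiums
= 268667 / 287511
= 0.9345


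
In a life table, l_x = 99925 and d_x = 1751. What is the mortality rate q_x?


q_x = d_x / l_x
= 1751 / 99925
= 0.0175


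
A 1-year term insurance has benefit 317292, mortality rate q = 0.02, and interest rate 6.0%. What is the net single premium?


NSP = benefit * q * v
v = 1/(1+i) = 0.943396
NSP = 317292 * 0.02 * 0.943396
= 5986.6415


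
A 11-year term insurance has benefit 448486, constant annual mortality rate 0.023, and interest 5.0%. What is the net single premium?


NSP = benefit * sum_{k=0}^{n-1} k_p_x * q * v^(k+1)
With constant q=0.023, v=0.952381
Sum = 0.172454
NSP = 448486 * 0.172454
= 77343.3189


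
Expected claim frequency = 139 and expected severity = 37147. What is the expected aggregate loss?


E[S] = E[N] * E[X]
= 139 * 37147
= 5.1634e+06


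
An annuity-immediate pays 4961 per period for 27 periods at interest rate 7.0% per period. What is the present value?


PV = PMT * (1 - (1+i)^(-n)) / i
= 4961 * (1 - (1+0.07)^(-27)) / 0.07
= 4961 * (1 - 0.16093) / 0.07
= 4961 * 11.986709
= 59466.0635


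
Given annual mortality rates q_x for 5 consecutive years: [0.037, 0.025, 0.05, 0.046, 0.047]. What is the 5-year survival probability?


p_k = 1 - q_k for each year
Survival = product of (1 - q_k)
= 0.963 * 0.975 * 0.95 * 0.954 * 0.953
= 0.811


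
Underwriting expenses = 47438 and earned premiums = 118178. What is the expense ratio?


Expense ratio = expenses / premiums
= 47438 / 118178
= 0.4014


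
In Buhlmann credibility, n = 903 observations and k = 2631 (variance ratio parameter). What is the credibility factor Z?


Z = n / (n + k)
= 903 / (903 + 2631)
= 903 / 3534
= 0.2555


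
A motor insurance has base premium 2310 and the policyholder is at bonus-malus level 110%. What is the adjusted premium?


adjusted = base * BM_level / 100
= 2310 * 110 / 100
= 2310 * 1.1
= 2541.0


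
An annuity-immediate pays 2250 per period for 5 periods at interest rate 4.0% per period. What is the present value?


PV = PMT * (1 - (1+i)^(-n)) / i
= 2250 * (1 - (1+0.04)^(-5)) / 0.04
= 2250 * (1 - 0.821927) / 0.04
= 2250 * 4.451822
= 10016.6002


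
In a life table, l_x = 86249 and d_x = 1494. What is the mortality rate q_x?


q_x = d_x / l_x
= 1494 / 86249
= 0.0173


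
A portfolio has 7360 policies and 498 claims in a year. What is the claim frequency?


frequency = claims / policies
= 498 / 7360
= 0.0677


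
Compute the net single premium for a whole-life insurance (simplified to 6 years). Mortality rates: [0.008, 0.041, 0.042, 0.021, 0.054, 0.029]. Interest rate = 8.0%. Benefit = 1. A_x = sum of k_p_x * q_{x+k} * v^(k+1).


v = 0.925926
Year 0: k_p_x=1.0, q=0.008, term=0.007407
Year 1: k_p_x=0.992, q=0.041, term=0.03487
Year 2: k_p_x=0.951328, q=0.042, term=0.031718
Year 3: k_p_x=0.911372, q=0.021, term=0.014068
Year 4: k_p_x=0.892233, q=0.054, term=0.032791
Year 5: k_p_x=0.844053, q=0.029, term=0.015425
A_x = 0.1363


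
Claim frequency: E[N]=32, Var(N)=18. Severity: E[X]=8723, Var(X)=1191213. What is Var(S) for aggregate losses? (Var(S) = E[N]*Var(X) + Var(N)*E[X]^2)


Var(S) = E[N]*Var(X) + Var(N)*E[X]^2
= 32*1191213 + 18*8723^2
= 38118816 + 1369633122
= 1.4078e+09


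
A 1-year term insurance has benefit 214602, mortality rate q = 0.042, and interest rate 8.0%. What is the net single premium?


NSP = benefit * q * v
v = 1/(1+i) = 0.925926
NSP = 214602 * 0.042 * 0.925926
= 8345.6333


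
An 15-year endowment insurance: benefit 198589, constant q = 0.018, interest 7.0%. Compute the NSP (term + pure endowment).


Term component = 29409.056
Pure endowment = 15_p_x * v^15 * benefit = 0.761504 * 0.362446 * 198589 = 54811.3931
NSP = 84220.4491


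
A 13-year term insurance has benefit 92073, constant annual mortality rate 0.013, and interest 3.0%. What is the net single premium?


NSP = benefit * sum_{k=0}^{n-1} k_p_x * q * v^(k+1)
With constant q=0.013, v=0.970874
Sum = 0.12866
NSP = 92073 * 0.12866
= 11846.1046


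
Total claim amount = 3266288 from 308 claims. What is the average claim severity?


severity = total / number
= 3266288 / 308
= 10604.8312


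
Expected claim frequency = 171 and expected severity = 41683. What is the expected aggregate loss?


E[S] = E[N] * E[X]
= 171 * 41683
= 7.1278e+06


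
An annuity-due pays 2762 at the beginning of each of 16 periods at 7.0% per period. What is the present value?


PV_due = PMT * (1-(1+i)^(-n))/i * (1+i)
PV_immediate = 26091.6434
PV_due = 26091.6434 * 1.07
= 27918.0585


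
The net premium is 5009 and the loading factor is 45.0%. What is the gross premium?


Gross = net * (1 + loading)
= 5009 * (1 + 0.45)
= 5009 * 1.45
= 7263.05


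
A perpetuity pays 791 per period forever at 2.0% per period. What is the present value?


PV = PMT / i
= 791 / 0.02
= 39550.0


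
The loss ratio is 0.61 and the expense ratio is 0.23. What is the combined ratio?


Combined ratio = loss ratio + expense ratio
= 0.61 + 0.23
= 0.84


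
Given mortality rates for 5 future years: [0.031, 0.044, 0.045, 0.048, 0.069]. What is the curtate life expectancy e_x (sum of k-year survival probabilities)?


e_x = sum_{k=1}^{n} k_p_x
k_p_x values:
  1_p_x = 0.969
  2_p_x = 0.926364
  3_p_x = 0.884678
  4_p_x = 0.842213
  5_p_x = 0.7841
e_x = 4.4064


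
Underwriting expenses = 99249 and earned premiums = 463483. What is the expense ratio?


Expense ratio = expenses / premiums
= 99249 / 463483
= 0.2141


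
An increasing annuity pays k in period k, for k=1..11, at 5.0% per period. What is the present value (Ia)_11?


(Ia)_n = sum_{k=1}^{n} k * v^k, v = 1/(1+i)
v = 0.952381
Sum computed term by term:
(Ia)_11 = 45.8053


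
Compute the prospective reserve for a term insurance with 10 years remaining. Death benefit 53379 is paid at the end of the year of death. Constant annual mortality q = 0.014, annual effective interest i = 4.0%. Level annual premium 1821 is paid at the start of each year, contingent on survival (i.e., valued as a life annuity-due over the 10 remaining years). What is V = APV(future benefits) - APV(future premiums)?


v = 1/(1+i) = 0.961538
APV(future benefits) per unit = sum_{k=0}^{9} k_p_x * q * v^(k+1) = 0.107145
APV(future benefits) = 53379 * 0.107145 = 5719.291
Life annuity-due factor ä_{x:10} = sum_{k=0}^{9} k_p_x * v^k = 7.95934
APV(future premiums) = 1821 * 7.95934 = 14493.9584
V = 5719.291 - 14493.9584
= -8774.6674


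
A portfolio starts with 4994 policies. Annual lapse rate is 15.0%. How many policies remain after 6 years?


remaining = initial * (1 - lapse)^years
= 4994 * (1 - 0.15)^6
= 4994 * 0.37715
= 1883.4847


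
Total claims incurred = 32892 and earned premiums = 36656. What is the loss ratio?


Loss ratio = claims / premiums
= 32892 / 36656
= 0.8973


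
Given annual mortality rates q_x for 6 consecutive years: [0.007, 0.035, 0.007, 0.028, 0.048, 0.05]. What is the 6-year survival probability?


p_k = 1 - q_k for each year
Survival = product of (1 - q_k)
= 0.993 * 0.965 * 0.993 * 0.972 * 0.952 * 0.95
= 0.8365


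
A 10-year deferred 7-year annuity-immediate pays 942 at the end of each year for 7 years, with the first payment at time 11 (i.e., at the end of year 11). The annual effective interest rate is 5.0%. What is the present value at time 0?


PV at time 10 of the 7-year annuity-immediate:
a_n = 942 * (1-(1+0.05)^(-7))/0.05 = 5450.7637
Discount back 10 years to time 0:
PV = 5450.7637 * (1+0.05)^(-10)
= 5450.7637 * 0.613913
= 3346.2961


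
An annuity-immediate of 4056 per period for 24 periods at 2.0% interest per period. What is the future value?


FV = PMT * ((1+i)^n - 1) / i
= 4056 * ((1.02)^24 - 1) / 0.02
= 4056 * (1.608437 - 1) / 0.02
= 123391.0742


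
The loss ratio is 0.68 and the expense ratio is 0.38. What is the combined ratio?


Combined ratio = loss ratio + expense ratio
= 0.68 + 0.38
= 1.06


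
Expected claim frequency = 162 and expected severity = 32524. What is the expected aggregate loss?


E[S] = E[N] * E[X]
= 162 * 32524
= 5.2689e+06


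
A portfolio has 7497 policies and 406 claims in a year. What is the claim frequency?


frequency = claims / policies
= 406 / 7497
= 0.0542


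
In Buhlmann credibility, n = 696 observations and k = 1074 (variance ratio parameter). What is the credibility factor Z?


Z = n / (n + k)
= 696 / (696 + 1074)
= 696 / 1770
= 0.3932


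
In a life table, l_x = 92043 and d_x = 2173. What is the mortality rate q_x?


q_x = d_x / l_x
= 2173 / 92043
= 0.0236


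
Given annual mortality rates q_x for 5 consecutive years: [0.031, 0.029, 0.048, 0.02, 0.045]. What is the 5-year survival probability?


p_k = 1 - q_k for each year
Survival = product of (1 - q_k)
= 0.969 * 0.971 * 0.952 * 0.98 * 0.955
= 0.8383


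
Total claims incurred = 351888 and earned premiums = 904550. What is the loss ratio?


Loss ratio = claims / premiums
= 351888 / 904550
= 0.389


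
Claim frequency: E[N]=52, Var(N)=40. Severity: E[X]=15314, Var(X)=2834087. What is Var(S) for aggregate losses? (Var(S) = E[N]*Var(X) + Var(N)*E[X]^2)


Var(S) = E[N]*Var(X) + Var(N)*E[X]^2
= 52*2834087 + 40*15314^2
= 147372524 + 9380743840
= 9.5281e+09


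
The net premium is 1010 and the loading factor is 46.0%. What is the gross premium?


Gross = net * (1 + loading)
= 1010 * (1 + 0.46)
= 1010 * 1.46
= 1474.6


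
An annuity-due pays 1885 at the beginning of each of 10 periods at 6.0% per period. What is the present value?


PV_due = PMT * (1-(1+i)^(-n))/i * (1+i)
PV_immediate = 13873.7641
PV_due = 13873.7641 * 1.06
= 14706.1899


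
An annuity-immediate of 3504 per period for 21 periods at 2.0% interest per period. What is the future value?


FV = PMT * ((1+i)^n - 1) / i
= 3504 * ((1.02)^21 - 1) / 0.02
= 3504 * (1.515666 - 1) / 0.02
= 90344.7435


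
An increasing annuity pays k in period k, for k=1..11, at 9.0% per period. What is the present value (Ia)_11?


(Ia)_n = sum_{k=1}^{n} k * v^k, v = 1/(1+i)
v = 0.917431
Sum computed term by term:
(Ia)_11 = 35.0533


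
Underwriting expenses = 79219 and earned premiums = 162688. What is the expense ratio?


Expense ratio = expenses / premiums
= 79219 / 162688
= 0.4869


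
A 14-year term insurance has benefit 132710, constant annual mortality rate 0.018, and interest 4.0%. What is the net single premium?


NSP = benefit * sum_{k=0}^{n-1} k_p_x * q * v^(k+1)
With constant q=0.018, v=0.961538
Sum = 0.171369
NSP = 132710 * 0.171369
= 22742.4088


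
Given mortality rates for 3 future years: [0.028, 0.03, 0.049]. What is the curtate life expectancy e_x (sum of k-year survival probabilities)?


e_x = sum_{k=1}^{n} k_p_x
k_p_x values:
  1_p_x = 0.972
  2_p_x = 0.94284
  3_p_x = 0.896641
e_x = 2.8115


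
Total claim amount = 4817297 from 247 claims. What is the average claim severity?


severity = total / number
= 4817297 / 247
= 19503.2267


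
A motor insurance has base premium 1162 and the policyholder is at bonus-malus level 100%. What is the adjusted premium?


adjusted = base * BM_level / 100
= 1162 * 100 / 100
= 1162 * 1.0
= 1162.0


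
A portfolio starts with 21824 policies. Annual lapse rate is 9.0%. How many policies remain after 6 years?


remaining = initial * (1 - lapse)^years
= 21824 * (1 - 0.09)^6
= 21824 * 0.567869
= 12393.1786


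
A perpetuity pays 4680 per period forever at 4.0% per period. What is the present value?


PV = PMT / i
= 4680 / 0.04
= 117000.0


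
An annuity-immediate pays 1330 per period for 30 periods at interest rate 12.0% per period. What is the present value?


PV = PMT * (1 - (1+i)^(-n)) / i
= 1330 * (1 - (1+0.12)^(-30)) / 0.12
= 1330 * (1 - 0.033378) / 0.12
= 1330 * 8.055184
= 10713.3947


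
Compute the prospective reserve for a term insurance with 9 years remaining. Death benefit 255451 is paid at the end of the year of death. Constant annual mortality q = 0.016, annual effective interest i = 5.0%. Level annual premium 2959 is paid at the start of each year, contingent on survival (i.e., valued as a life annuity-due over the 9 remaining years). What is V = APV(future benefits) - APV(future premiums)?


v = 1/(1+i) = 0.952381
APV(future benefits) per unit = sum_{k=0}^{8} k_p_x * q * v^(k+1) = 0.10727
APV(future benefits) = 255451 * 0.10727 = 27402.3433
Life annuity-due factor ä_{x:9} = sum_{k=0}^{8} k_p_x * v^k = 7.039623
APV(future premiums) = 2959 * 7.039623 = 20830.245
V = 27402.3433 - 20830.245
= 6572.0983


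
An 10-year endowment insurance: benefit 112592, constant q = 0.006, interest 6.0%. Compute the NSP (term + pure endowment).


Term component = 4853.9295
Pure endowment = 10_p_x * v^10 * benefit = 0.941594 * 0.558395 * 112592 = 59198.7757
NSP = 64052.7052


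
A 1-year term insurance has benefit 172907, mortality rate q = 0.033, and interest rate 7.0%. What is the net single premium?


NSP = benefit * q * v
v = 1/(1+i) = 0.934579
NSP = 172907 * 0.033 * 0.934579
= 5332.6458


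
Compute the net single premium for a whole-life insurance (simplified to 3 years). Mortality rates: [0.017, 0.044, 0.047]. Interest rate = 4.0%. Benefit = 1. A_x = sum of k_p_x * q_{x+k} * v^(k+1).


v = 0.961538
Year 0: k_p_x=1.0, q=0.017, term=0.016346
Year 1: k_p_x=0.983, q=0.044, term=0.039989
Year 2: k_p_x=0.939748, q=0.047, term=0.039265
A_x = 0.0956


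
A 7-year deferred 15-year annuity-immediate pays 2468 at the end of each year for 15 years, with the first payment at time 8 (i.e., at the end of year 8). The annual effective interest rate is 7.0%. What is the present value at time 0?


PV at time 7 of the 15-year annuity-immediate:
a_n = 2468 * (1-(1+0.07)^(-15))/0.07 = 22478.3318
Discount back 7 years to time 0:
PV = 22478.3318 * (1+0.07)^(-7)
= 22478.3318 * 0.62275
= 13998.3753


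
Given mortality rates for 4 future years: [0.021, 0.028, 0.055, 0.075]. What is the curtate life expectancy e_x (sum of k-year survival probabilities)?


e_x = sum_{k=1}^{n} k_p_x
k_p_x values:
  1_p_x = 0.979
  2_p_x = 0.951588
  3_p_x = 0.899251
  4_p_x = 0.831807
e_x = 3.6616


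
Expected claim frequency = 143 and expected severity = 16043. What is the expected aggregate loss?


E[S] = E[N] * E[X]
= 143 * 16043
= 2.2941e+06


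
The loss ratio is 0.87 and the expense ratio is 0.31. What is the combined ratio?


Combined ratio = loss ratio + expense ratio
= 0.87 + 0.31
= 1.18


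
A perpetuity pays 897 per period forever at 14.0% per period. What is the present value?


PV = PMT / i
= 897 / 0.14
= 6407.1429


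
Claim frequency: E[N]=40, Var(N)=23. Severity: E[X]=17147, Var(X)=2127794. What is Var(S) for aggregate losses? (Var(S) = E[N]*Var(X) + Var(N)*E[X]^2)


Var(S) = E[N]*Var(X) + Var(N)*E[X]^2
= 40*2127794 + 23*17147^2
= 85111760 + 6762451007
= 6.8476e+09


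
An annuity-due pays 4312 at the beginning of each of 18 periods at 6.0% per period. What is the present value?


PV_due = PMT * (1-(1+i)^(-n))/i * (1+i)
PV_immediate = 46688.6262
PV_due = 46688.6262 * 1.06
= 49489.9438


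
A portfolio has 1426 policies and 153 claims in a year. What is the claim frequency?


frequency = claims / policies
= 153 / 1426
= 0.1073


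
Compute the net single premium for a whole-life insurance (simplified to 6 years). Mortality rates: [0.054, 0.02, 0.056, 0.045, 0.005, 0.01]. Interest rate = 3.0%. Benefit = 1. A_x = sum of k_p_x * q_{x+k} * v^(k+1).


v = 0.970874
Year 0: k_p_x=1.0, q=0.054, term=0.052427
Year 1: k_p_x=0.946, q=0.02, term=0.017834
Year 2: k_p_x=0.92708, q=0.056, term=0.047511
Year 3: k_p_x=0.875164, q=0.045, term=0.034991
Year 4: k_p_x=0.835781, q=0.005, term=0.003605
Year 5: k_p_x=0.831602, q=0.01, term=0.006965
A_x = 0.1633


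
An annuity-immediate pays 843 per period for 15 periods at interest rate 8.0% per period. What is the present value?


PV = PMT * (1 - (1+i)^(-n)) / i
= 843 * (1 - (1+0.08)^(-15)) / 0.08
= 843 * (1 - 0.315242) / 0.08
= 843 * 8.559479
= 7215.6405


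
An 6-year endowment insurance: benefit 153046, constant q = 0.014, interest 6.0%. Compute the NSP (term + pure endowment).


Term component = 10198.4598
Pure endowment = 6_p_x * v^6 * benefit = 0.918886 * 0.704961 * 153046 = 99139.8555
NSP = 109338.3152


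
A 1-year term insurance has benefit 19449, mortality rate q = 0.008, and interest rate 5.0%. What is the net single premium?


NSP = benefit * q * v
v = 1/(1+i) = 0.952381
NSP = 19449 * 0.008 * 0.952381
= 148.1829


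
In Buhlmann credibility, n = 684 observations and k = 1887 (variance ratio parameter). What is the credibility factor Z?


Z = n / (n + k)
= 684 / (684 + 1887)
= 684 / 2571
= 0.266


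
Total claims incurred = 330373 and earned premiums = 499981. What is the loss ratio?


Loss ratio = claims / premiums
= 330373 / 499981
= 0.6608


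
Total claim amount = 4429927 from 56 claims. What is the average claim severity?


severity = total / number
= 4429927 / 56
= 79105.8393


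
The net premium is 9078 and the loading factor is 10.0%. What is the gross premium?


Gross = net * (1 + loading)
= 9078 * (1 + 0.1)
= 9078 * 1.1
= 9985.8


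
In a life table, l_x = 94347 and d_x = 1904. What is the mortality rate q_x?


q_x = d_x / l_x
= 1904 / 94347
= 0.0202


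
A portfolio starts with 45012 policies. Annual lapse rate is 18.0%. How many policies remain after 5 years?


remaining = initial * (1 - lapse)^years
= 45012 * (1 - 0.18)^5
= 45012 * 0.37074
= 16687.7418


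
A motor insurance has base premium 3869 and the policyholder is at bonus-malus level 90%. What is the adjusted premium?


adjusted = base * BM_level / 100
= 3869 * 90 / 100
= 3869 * 0.9
= 3482.1


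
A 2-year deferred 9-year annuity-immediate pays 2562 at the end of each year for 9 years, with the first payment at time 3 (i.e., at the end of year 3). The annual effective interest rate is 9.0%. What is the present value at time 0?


PV at time 2 of the 9-year annuity-immediate:
a_n = 2562 * (1-(1+0.09)^(-9))/0.09 = 15359.8225
Discount back 2 years to time 0:
PV = 15359.8225 * (1+0.09)^(-2)
= 15359.8225 * 0.84168
= 12928.0553


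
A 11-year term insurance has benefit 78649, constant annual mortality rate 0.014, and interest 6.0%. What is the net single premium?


NSP = benefit * sum_{k=0}^{n-1} k_p_x * q * v^(k+1)
With constant q=0.014, v=0.943396
Sum = 0.103844
NSP = 78649 * 0.103844
= 8167.245


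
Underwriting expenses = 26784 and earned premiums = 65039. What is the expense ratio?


Expense ratio = expenses / premiums
= 26784 / 65039
= 0.4118


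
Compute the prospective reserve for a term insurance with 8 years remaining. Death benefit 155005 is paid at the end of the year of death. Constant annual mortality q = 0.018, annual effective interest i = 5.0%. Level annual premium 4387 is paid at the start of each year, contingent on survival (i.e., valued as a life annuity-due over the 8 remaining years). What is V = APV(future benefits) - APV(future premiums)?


v = 1/(1+i) = 0.952381
APV(future benefits) per unit = sum_{k=0}^{7} k_p_x * q * v^(k+1) = 0.109774
APV(future benefits) = 155005 * 0.109774 = 17015.502
Life annuity-due factor ä_{x:8} = sum_{k=0}^{7} k_p_x * v^k = 6.403477
APV(future premiums) = 4387 * 6.403477 = 28092.0536
V = 17015.502 - 28092.0536
= -11076.5515


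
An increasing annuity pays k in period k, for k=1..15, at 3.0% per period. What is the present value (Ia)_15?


(Ia)_n = sum_{k=1}^{n} k * v^k, v = 1/(1+i)
v = 0.970874
Sum computed term by term:
(Ia)_15 = 88.9381


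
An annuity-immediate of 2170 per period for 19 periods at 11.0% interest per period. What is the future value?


FV = PMT * ((1+i)^n - 1) / i
= 2170 * ((1.11)^19 - 1) / 0.11
= 2170 * (7.263344 - 1) / 0.11
= 123558.6899


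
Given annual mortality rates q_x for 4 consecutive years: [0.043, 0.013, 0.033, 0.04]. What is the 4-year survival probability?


p_k = 1 - q_k for each year
Survival = product of (1 - q_k)
= 0.957 * 0.987 * 0.967 * 0.96
= 0.8769


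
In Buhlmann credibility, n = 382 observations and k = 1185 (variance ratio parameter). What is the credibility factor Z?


Z = n / (n + k)
= 382 / (382 + 1185)
= 382 / 1567
= 0.2438


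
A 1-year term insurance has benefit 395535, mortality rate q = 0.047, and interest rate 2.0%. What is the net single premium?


NSP = benefit * q * v
v = 1/(1+i) = 0.980392
NSP = 395535 * 0.047 * 0.980392
= 18225.6324


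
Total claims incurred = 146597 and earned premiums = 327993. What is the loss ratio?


Loss ratio = claims / premiums
= 146597 / 327993
= 0.447


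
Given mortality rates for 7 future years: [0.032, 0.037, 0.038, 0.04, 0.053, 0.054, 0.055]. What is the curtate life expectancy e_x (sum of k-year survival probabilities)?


e_x = sum_{k=1}^{n} k_p_x
k_p_x values:
  1_p_x = 0.968
  2_p_x = 0.932184
  3_p_x = 0.896761
  4_p_x = 0.860891
  5_p_x = 0.815263
  6_p_x = 0.771239
  7_p_x = 0.728821
e_x = 5.9732
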